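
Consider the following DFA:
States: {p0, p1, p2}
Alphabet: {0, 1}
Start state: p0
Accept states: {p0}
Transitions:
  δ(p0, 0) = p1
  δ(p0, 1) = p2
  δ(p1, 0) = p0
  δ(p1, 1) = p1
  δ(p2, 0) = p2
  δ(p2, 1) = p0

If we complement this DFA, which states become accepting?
Complement accept states = All states \ Original accept states
= {p0, p1, p2} \ {p0}
{p1, p2}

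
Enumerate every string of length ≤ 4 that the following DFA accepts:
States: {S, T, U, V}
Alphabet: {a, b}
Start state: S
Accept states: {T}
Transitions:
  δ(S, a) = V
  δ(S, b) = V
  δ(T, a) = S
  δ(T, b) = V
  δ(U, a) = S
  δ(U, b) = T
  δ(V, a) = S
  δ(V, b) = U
abb, bbb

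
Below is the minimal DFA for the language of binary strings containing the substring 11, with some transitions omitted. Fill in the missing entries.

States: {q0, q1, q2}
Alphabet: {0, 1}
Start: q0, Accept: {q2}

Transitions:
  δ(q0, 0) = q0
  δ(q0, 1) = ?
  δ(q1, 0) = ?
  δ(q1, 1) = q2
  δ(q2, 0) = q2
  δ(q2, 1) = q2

From the language and accept set, identify what each state tracks — q0: no progress toward 11; q1: one trailing 1; q2: substring 11 seen.
Each missing δ(q, a) is the state matching the new tracked value after reading a.
δ(q0, 1) = q1; δ(q1, 0) = q0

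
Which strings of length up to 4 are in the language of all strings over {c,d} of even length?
ε, cc, cd, dc, dd, cccc, cccd, ccdc, ccdd, cdcc, cdcd, cddc, cddd, dccc, dccd, dcdc, dcdd, ddcc, ddcd, dddc, dddd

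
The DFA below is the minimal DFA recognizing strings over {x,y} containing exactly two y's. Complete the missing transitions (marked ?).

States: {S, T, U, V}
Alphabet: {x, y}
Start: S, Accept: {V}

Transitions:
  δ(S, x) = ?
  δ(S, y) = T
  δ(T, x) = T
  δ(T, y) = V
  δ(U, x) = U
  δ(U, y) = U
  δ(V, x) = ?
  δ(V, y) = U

From the language and accept set, identify what each state tracks — S: zero y's; T: one y; U: ≥ three y's (dead); V: two y's.
Each missing δ(q, a) is the state matching the new tracked value after reading a.
δ(S, x) = S; δ(V, x) = V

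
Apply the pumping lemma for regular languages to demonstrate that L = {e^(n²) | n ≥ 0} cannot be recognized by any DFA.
Assume L is regular with pumping length p. Idea: pumping adds a fixed amount, but gaps between consecutive squares grow.
Choose s = e^(p²) (length p² ≥ p). By the pumping lemma, s = xyz with |xy| ≤ p, |y| > 0, so |y| = k with 1 ≤ k ≤ p. Then |xy²z| = p²+k. Since p² < p²+k ≤ p²+p < (p+1)², the length p²+k lies strictly between consecutive squares, so it is not a perfect square and xy²z ∉ L.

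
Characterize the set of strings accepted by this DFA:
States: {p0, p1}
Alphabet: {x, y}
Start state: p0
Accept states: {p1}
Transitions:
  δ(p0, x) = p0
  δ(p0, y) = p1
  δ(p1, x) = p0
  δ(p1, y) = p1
Testing a few strings:
  'yy' → accept
  'xy' → accept
  'yx' → reject
  'y' → accept
State roles: p0=last symbol not y; p1=last symbol is y
All strings over {x,y} ending with y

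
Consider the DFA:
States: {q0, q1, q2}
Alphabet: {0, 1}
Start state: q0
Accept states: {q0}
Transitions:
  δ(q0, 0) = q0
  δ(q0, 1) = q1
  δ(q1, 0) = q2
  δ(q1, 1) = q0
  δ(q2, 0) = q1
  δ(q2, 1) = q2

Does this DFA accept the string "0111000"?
Processing string "0111000":
  q0 --0--> q0
  q0 --1--> q1
  q1 --1--> q0
  q0 --1--> q1
  q1 --0--> q2
  q2 --0--> q1
  q1 --0--> q2
Final state: q2
Accept states: {q0}
No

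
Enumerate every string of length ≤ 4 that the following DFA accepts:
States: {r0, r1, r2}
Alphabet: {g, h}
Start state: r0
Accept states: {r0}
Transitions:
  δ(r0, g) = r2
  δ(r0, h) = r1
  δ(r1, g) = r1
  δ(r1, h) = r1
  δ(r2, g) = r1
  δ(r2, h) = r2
ε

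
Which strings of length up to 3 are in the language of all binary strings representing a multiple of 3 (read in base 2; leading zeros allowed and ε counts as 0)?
ε, 0, 00, 11, 000, 011, 110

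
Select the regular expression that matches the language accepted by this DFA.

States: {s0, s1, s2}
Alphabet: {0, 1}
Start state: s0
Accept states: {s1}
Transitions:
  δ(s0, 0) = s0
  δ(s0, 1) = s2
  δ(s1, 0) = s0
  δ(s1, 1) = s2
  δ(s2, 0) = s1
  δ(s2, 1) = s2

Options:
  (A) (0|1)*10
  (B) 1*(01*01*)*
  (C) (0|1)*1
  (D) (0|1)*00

Check each option against the DFA on short strings; one disagreement eliminates an option:
  (A) (0|1)*10: agrees with the DFA on every string of length ≤ 6
  (B) 1*(01*01*)*: on ε the DFA stays in s0 and rejects (s0 ∉ Accept), but the regex matches it → eliminate
  (C) (0|1)*1: on '1' the DFA goes s0 → s2 and rejects (s2 ∉ Accept), but the regex matches it → eliminate
  (D) (0|1)*00: on '00' the DFA goes s0 → s0 → s0 and rejects (s0 ∉ Accept), but the regex matches it → eliminate
Only (A) is consistent with the DFA.
(A) (0|1)*10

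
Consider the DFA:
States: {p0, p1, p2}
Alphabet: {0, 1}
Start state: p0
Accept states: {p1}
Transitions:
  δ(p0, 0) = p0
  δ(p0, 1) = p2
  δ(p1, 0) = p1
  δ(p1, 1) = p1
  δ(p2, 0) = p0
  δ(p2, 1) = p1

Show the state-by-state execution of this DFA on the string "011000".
read '0': p0 → p0
  read '1': p0 → p2
  read '1': p2 → p1
  read '0': p1 → p1
  read '0': p1 → p1
  read '0': p1 → p1
p0 -> p0 -> p2 -> p1 -> p1 -> p1 -> p1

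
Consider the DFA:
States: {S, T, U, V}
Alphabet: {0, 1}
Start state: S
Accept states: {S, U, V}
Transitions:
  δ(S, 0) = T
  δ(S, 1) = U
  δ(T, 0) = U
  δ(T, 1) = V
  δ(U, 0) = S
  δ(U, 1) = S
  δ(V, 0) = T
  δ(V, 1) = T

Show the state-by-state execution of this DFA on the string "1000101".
read '1': S → U
  read '0': U → S
  read '0': S → T
  read '0': T → U
  read '1': U → S
  read '0': S → T
  read '1': T → V
S -> U -> S -> T -> U -> S -> T -> V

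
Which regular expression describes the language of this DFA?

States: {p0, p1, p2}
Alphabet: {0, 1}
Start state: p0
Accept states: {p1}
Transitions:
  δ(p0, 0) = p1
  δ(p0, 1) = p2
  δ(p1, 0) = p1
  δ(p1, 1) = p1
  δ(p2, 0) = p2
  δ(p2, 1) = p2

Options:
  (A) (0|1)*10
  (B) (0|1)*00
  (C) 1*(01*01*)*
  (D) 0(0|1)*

Check each option against the DFA on short strings; one disagreement eliminates an option:
  (A) (0|1)*10: on '0' the DFA goes p0 → p1 and accepts (p1 ∈ Accept), but the regex does not match it → eliminate
  (B) (0|1)*00: on '0' the DFA goes p0 → p1 and accepts (p1 ∈ Accept), but the regex does not match it → eliminate
  (C) 1*(01*01*)*: on ε the DFA stays in p0 and rejects (p0 ∉ Accept), but the regex matches it → eliminate
  (D) 0(0|1)*: agrees with the DFA on every string of length ≤ 6
Only (D) is consistent with the DFA.
(D) 0(0|1)*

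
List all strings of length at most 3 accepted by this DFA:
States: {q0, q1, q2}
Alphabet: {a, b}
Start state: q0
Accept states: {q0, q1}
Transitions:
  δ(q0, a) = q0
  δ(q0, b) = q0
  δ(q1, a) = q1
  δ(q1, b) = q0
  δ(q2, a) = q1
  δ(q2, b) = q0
ε, a, b, aa, ab, ba, bb, aaa, aab, aba, abb, baa, bab, bba, bbb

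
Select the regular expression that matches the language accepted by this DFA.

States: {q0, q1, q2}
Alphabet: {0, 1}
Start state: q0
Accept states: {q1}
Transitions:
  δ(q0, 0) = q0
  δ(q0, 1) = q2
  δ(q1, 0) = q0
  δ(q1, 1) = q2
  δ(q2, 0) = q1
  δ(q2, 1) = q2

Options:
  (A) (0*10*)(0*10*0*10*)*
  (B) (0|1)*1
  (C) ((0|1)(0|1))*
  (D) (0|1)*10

Check each option against the DFA on short strings; one disagreement eliminates an option:
  (A) (0*10*)(0*10*0*10*)*: on '1' the DFA goes q0 → q2 and rejects (q2 ∉ Accept), but the regex matches it → eliminate
  (B) (0|1)*1: on '1' the DFA goes q0 → q2 and rejects (q2 ∉ Accept), but the regex matches it → eliminate
  (C) ((0|1)(0|1))*: on ε the DFA stays in q0 and rejects (q0 ∉ Accept), but the regex matches it → eliminate
  (D) (0|1)*10: agrees with the DFA on every string of length ≤ 6
Only (D) is consistent with the DFA.
(D) (0|1)*10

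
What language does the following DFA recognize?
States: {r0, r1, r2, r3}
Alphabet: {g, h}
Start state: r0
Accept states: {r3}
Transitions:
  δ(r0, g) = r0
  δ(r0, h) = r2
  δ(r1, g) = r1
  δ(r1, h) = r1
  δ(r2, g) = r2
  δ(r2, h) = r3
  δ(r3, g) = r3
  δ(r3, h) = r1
Testing a few strings:
  'hhhh' → reject
  'hg' → reject
  'hggh' → accept
  'g' → reject
State roles: r0=zero h's; r1=≥ three h's (dead); r2=one h; r3=two h's
All strings over {g,h} containing exactly two h's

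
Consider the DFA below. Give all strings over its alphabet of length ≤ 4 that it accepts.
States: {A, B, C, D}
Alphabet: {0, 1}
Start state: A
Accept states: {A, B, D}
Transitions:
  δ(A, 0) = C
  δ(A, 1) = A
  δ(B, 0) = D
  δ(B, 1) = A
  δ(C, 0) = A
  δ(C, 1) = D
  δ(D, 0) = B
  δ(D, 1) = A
ε, 1, 00, 01, 11, 001, 010, 011, 100, 101, 111, 0000, 0001, 0011, 0100, 0101, 0111, 1001, 1010, 1011, 1100, 1101, 1111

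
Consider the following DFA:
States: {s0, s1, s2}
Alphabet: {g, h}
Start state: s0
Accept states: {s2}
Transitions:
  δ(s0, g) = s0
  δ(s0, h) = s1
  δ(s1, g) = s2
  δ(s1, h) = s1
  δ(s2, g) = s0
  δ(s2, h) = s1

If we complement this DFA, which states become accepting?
Complement accept states = All states \ Original accept states
= {s0, s1, s2} \ {s2}
{s0, s1}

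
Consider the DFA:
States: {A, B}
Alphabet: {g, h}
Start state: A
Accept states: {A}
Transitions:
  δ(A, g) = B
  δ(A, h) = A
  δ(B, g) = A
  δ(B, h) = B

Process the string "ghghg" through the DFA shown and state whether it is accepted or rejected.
Processing string "ghghg":
  A --g--> B
  B --h--> B
  B --g--> A
  A --h--> A
  A --g--> B
Final state: B
Accept states: {A}
No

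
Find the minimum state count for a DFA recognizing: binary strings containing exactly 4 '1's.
By Myhill–Nerode, count the distinguishable equivalence classes: 6 classes — having seen 0, 1, …, 4, or >4 copies of '1'; the count-4 class is the only accepting one and >4 is dead.
6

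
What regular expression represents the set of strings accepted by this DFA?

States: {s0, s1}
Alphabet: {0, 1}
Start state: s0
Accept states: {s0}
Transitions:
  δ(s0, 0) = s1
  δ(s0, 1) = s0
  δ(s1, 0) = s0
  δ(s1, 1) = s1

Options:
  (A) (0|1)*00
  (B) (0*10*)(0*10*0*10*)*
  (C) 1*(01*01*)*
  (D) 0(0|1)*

Check each option against the DFA on short strings; one disagreement eliminates an option:
  (A) (0|1)*00: on ε the DFA stays in s0 and accepts (s0 ∈ Accept), but the regex does not match it → eliminate
  (B) (0*10*)(0*10*0*10*)*: on ε the DFA stays in s0 and accepts (s0 ∈ Accept), but the regex does not match it → eliminate
  (C) 1*(01*01*)*: agrees with the DFA on every string of length ≤ 6
  (D) 0(0|1)*: on ε the DFA stays in s0 and accepts (s0 ∈ Accept), but the regex does not match it → eliminate
Only (C) is consistent with the DFA.
(C) 1*(01*01*)*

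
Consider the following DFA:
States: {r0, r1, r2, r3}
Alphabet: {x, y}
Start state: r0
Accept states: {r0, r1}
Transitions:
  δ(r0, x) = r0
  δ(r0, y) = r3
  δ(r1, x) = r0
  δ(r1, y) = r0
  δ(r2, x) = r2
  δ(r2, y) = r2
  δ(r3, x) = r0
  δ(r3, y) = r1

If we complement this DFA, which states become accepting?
Complement accept states = All states \ Original accept states
= {r0, r1, r2, r3} \ {r0, r1}
{r2, r3}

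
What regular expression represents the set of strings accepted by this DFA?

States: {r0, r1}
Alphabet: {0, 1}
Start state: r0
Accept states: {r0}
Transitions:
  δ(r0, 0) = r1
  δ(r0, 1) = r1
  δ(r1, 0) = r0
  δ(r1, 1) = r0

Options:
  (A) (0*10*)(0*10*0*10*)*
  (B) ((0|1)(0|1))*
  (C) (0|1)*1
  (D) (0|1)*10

Check each option against the DFA on short strings; one disagreement eliminates an option:
  (A) (0*10*)(0*10*0*10*)*: on ε the DFA stays in r0 and accepts (r0 ∈ Accept), but the regex does not match it → eliminate
  (B) ((0|1)(0|1))*: agrees with the DFA on every string of length ≤ 6
  (C) (0|1)*1: on ε the DFA stays in r0 and accepts (r0 ∈ Accept), but the regex does not match it → eliminate
  (D) (0|1)*10: on ε the DFA stays in r0 and accepts (r0 ∈ Accept), but the regex does not match it → eliminate
Only (B) is consistent with the DFA.
(B) ((0|1)(0|1))*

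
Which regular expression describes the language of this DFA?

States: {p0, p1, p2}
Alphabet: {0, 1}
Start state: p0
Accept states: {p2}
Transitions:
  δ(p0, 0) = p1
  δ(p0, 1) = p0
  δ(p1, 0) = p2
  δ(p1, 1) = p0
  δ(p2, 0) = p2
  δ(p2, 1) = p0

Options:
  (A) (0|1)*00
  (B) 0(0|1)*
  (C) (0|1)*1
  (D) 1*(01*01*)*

Check each option against the DFA on short strings; one disagreement eliminates an option:
  (A) (0|1)*00: agrees with the DFA on every string of length ≤ 6
  (B) 0(0|1)*: on '0' the DFA goes p0 → p1 and rejects (p1 ∉ Accept), but the regex matches it → eliminate
  (C) (0|1)*1: on '1' the DFA goes p0 → p0 and rejects (p0 ∉ Accept), but the regex matches it → eliminate
  (D) 1*(01*01*)*: on ε the DFA stays in p0 and rejects (p0 ∉ Accept), but the regex matches it → eliminate
Only (A) is consistent with the DFA.
(A) (0|1)*00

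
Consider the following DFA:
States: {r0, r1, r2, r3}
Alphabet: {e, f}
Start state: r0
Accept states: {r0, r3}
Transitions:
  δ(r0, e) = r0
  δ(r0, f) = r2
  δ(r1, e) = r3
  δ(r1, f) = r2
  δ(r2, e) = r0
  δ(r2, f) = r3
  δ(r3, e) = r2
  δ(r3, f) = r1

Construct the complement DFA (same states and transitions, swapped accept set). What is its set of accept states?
Complement accept states = All states \ Original accept states
= {r0, r1, r2, r3} \ {r0, r3}
{r1, r2}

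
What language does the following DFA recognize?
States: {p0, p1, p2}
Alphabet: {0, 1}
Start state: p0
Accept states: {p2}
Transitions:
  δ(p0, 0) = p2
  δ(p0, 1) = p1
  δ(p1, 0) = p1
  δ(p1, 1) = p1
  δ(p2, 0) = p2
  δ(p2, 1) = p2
Testing a few strings:
  '1' → reject
  '100' → reject
  '000' → accept
  '00' → accept
State roles: p0=no input read; p1=started with 1 (dead); p2=started with 0
All binary strings starting with 0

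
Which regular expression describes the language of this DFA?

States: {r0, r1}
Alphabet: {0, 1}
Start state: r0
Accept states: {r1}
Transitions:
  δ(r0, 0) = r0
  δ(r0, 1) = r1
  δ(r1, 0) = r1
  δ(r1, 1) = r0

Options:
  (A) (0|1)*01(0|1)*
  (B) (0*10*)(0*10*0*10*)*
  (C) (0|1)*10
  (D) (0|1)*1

Check each option against the DFA on short strings; one disagreement eliminates an option:
  (A) (0|1)*01(0|1)*: on '1' the DFA goes r0 → r1 and accepts (r1 ∈ Accept), but the regex does not match it → eliminate
  (B) (0*10*)(0*10*0*10*)*: agrees with the DFA on every string of length ≤ 6
  (C) (0|1)*10: on '1' the DFA goes r0 → r1 and accepts (r1 ∈ Accept), but the regex does not match it → eliminate
  (D) (0|1)*1: on '10' the DFA goes r0 → r1 → r1 and accepts (r1 ∈ Accept), but the regex does not match it → eliminate
Only (B) is consistent with the DFA.
(B) (0*10*)(0*10*0*10*)*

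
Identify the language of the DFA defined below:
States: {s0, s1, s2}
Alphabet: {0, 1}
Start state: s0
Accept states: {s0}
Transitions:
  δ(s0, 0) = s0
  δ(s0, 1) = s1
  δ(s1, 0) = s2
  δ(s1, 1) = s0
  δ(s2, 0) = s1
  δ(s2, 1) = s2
Testing a few strings:
  '1010' → reject
  '0' → accept
  '10' → reject
  '0010' → reject
State roles: s0=value ≡ 0 (mod 3); s1=value ≡ 1 (mod 3); s2=value ≡ 2 (mod 3)
All binary strings representing a multiple of 3 (read in base 2; leading zeros allowed and ε counts as 0)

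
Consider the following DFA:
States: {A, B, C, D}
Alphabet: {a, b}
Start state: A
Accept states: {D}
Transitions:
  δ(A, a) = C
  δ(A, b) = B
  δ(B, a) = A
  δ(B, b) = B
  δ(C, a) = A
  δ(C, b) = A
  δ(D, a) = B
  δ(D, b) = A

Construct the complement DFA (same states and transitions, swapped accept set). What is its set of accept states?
Complement accept states = All states \ Original accept states
= {A, B, C, D} \ {D}
{A, B, C}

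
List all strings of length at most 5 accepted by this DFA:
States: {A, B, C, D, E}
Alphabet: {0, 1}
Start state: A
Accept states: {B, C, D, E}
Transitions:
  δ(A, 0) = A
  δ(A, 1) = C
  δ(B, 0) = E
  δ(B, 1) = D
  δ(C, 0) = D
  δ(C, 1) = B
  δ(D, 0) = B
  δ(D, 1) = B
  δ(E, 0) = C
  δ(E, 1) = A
1, 01, 10, 11, 001, 010, 011, 100, 101, 110, 111, 0001, 0010, 0011, 0100, 0101, 0110, 0111, 1000, 1001, 1010, 1011, 1100, 1110, 1111, 00001, 00010, 00011, 00100, 00101, 00110, 00111, 01000, 01001, 01010, 01011, 01100, 01110, 01111, 10000, 10010, 10011, 10100, 10110, 10111, 11000, 11001, 11011, 11100, 11101, 11110, 11111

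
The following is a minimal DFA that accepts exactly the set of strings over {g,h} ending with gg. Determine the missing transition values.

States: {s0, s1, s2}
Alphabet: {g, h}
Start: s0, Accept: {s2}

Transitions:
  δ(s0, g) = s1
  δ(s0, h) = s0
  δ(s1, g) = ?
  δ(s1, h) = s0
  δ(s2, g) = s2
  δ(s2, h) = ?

From the language and accept set, identify what each state tracks — s0: last symbol not g; s1: one trailing g; s2: two trailing g's.
Each missing δ(q, a) is the state matching the new tracked value after reading a.
δ(s1, g) = s2; δ(s2, h) = s0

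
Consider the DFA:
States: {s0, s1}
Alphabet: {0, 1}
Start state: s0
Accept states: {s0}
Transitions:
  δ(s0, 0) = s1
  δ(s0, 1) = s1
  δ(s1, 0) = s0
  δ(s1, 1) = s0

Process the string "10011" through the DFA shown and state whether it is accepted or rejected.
Processing string "10011":
  s0 --1--> s1
  s1 --0--> s0
  s0 --0--> s1
  s1 --1--> s0
  s0 --1--> s1
Final state: s1
Accept states: {s0}
No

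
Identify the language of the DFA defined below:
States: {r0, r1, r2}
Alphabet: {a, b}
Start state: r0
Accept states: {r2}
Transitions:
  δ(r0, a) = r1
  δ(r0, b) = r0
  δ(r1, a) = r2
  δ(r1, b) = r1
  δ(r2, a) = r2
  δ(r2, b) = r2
Testing a few strings:
  'b' → reject
  'aab' → accept
  'ba' → reject
  'bb' → reject
State roles: r0=zero a's seen; r1=one a seen; r2=≥ two a's seen
All strings over {a,b} containing at least two a's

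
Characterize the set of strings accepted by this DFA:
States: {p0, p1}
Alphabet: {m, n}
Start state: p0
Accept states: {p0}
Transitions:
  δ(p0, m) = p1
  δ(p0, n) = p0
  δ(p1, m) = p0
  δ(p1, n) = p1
Testing a few strings:
  'mmn' → accept
  'nn' → accept
  'mm' → accept
  'n' → accept
State roles: p0=even number of m's so far; p1=odd number of m's so far
All strings over {m,n} with an even number of m's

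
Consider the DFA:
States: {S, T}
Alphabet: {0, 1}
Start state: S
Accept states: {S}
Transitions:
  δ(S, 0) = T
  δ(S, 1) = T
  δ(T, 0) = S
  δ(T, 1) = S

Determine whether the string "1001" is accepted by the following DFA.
Processing string "1001":
  S --1--> T
  T --0--> S
  S --0--> T
  T --1--> S
Final state: S
Accept states: {S}
Yes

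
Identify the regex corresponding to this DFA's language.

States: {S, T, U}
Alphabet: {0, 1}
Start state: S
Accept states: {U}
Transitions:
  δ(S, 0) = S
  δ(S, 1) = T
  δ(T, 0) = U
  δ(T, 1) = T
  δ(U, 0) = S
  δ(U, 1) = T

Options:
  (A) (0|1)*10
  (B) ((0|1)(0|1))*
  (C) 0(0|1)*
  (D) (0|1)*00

Check each option against the DFA on short strings; one disagreement eliminates an option:
  (A) (0|1)*10: agrees with the DFA on every string of length ≤ 6
  (B) ((0|1)(0|1))*: on ε the DFA stays in S and rejects (S ∉ Accept), but the regex matches it → eliminate
  (C) 0(0|1)*: on '0' the DFA goes S → S and rejects (S ∉ Accept), but the regex matches it → eliminate
  (D) (0|1)*00: on '00' the DFA goes S → S → S and rejects (S ∉ Accept), but the regex matches it → eliminate
Only (A) is consistent with the DFA.
(A) (0|1)*10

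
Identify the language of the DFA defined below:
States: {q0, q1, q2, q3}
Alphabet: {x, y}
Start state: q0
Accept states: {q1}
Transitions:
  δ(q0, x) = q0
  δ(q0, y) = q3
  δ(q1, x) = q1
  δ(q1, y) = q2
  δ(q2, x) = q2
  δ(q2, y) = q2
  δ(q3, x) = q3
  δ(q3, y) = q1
Testing a few strings:
  'xy' → reject
  'xx' → reject
  'xyx' → reject
  'xxx' → reject
State roles: q0=zero y's; q1=two y's; q2=≥ three y's (dead); q3=one y
All strings over {x,y} containing exactly two y's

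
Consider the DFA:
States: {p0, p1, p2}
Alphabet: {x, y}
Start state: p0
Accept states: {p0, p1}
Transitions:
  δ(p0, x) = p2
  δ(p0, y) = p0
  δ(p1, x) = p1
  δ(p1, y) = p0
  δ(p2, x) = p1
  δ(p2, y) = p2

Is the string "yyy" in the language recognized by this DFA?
Processing string "yyy":
  p0 --y--> p0
  p0 --y--> p0
  p0 --y--> p0
Final state: p0
Accept states: {p0, p1}
Yes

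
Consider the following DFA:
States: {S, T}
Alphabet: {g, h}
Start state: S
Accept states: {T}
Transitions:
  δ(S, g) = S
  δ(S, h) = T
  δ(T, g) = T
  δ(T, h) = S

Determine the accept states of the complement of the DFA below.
Complement accept states = All states \ Original accept states
= {S, T} \ {T}
{S}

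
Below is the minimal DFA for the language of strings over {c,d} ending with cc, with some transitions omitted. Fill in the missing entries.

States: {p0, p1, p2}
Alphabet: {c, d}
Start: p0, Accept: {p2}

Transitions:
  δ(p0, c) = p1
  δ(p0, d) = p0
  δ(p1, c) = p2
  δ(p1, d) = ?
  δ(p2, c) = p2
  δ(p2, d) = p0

From the language and accept set, identify what each state tracks — p0: last symbol not c; p1: one trailing c; p2: two trailing c's.
Each missing δ(q, a) is the state matching the new tracked value after reading a.
δ(p1, d) = p0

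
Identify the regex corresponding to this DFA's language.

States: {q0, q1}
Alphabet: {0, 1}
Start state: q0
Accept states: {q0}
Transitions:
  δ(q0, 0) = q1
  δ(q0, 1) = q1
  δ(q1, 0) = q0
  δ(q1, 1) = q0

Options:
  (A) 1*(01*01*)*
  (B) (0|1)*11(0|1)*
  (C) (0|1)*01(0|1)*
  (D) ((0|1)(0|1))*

Check each option against the DFA on short strings; one disagreement eliminates an option:
  (A) 1*(01*01*)*: on '1' the DFA goes q0 → q1 and rejects (q1 ∉ Accept), but the regex matches it → eliminate
  (B) (0|1)*11(0|1)*: on ε the DFA stays in q0 and accepts (q0 ∈ Accept), but the regex does not match it → eliminate
  (C) (0|1)*01(0|1)*: on ε the DFA stays in q0 and accepts (q0 ∈ Accept), but the regex does not match it → eliminate
  (D) ((0|1)(0|1))*: agrees with the DFA on every string of length ≤ 6
Only (D) is consistent with the DFA.
(D) ((0|1)(0|1))*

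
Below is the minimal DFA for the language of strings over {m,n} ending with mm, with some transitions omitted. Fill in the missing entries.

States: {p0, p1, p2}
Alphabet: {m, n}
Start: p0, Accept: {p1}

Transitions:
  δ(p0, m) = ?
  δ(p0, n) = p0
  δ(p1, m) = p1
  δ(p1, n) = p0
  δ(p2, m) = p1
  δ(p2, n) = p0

From the language and accept set, identify what each state tracks — p0: last symbol not m; p1: two trailing m's; p2: one trailing m.
Each missing δ(q, a) is the state matching the new tracked value after reading a.
δ(p0, m) = p2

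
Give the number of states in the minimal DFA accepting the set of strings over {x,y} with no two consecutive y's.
By Myhill–Nerode, count the distinguishable equivalence classes: three classes — safe with last≠y / safe with last=y / yy seen (dead).
3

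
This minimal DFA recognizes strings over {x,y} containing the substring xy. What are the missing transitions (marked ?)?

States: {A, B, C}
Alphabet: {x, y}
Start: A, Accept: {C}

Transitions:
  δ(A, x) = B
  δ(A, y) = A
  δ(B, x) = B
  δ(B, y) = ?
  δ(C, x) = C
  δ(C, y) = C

From the language and accept set, identify what each state tracks — A: no x seen yet; B: seen a x, waiting for y; C: substring xy seen.
Each missing δ(q, a) is the state matching the new tracked value after reading a.
δ(B, y) = C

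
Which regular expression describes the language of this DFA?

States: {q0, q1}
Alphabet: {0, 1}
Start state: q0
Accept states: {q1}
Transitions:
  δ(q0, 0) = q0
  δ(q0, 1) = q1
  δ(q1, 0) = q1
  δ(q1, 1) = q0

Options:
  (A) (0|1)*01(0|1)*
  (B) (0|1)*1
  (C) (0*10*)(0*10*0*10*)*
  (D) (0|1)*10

Check each option against the DFA on short strings; one disagreement eliminates an option:
  (A) (0|1)*01(0|1)*: on '1' the DFA goes q0 → q1 and accepts (q1 ∈ Accept), but the regex does not match it → eliminate
  (B) (0|1)*1: on '10' the DFA goes q0 → q1 → q1 and accepts (q1 ∈ Accept), but the regex does not match it → eliminate
  (C) (0*10*)(0*10*0*10*)*: agrees with the DFA on every string of length ≤ 6
  (D) (0|1)*10: on '1' the DFA goes q0 → q1 and accepts (q1 ∈ Accept), but the regex does not match it → eliminate
Only (C) is consistent with the DFA.
(C) (0*10*)(0*10*0*10*)*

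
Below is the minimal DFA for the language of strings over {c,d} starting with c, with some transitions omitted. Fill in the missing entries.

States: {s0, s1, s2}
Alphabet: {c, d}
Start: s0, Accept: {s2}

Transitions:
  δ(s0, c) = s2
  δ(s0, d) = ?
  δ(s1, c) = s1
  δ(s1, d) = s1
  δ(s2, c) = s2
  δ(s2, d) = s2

From the language and accept set, identify what each state tracks — s0: no input read; s1: started with d (dead); s2: started with c.
Each missing δ(q, a) is the state matching the new tracked value after reading a.
δ(s0, d) = s1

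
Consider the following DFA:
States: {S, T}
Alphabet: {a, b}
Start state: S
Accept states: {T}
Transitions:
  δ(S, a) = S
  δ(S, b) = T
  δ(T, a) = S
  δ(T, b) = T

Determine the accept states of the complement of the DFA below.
Complement accept states = All states \ Original accept states
= {S, T} \ {T}
{S}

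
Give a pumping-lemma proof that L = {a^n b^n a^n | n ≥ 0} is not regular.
Assume L is regular with pumping length p. Idea: pumping the first a-block unbalances it against the other two.
Choose s = a^p b^p a^p ∈ L (|s| = 3p ≥ p). By the pumping lemma, s = xyz with |xy| ≤ p, |y| > 0, so y = a^k with k ≥ 1, inside the first a-block. Then xy²z = a^(p+k) b^p a^p. The first block has length p+k ≠ p, so the three block lengths are no longer equal and xy²z ∉ L.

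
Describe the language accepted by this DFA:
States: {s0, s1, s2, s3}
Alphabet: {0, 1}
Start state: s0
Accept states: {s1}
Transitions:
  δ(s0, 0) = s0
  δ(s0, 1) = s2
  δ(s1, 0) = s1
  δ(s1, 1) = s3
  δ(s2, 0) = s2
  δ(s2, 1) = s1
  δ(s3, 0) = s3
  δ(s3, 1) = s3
Testing a few strings:
  '11' → accept
  '10' → reject
  '011' → accept
  '1' → reject
State roles: s0=zero 1's; s1=two 1's; s2=one 1; s3=≥ three 1's (dead)
All binary strings containing exactly two 1's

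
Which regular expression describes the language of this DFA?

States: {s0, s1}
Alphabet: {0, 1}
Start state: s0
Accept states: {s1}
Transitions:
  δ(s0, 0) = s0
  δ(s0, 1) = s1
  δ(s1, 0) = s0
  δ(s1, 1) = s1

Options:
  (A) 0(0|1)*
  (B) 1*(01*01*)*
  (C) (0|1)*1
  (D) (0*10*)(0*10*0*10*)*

Check each option against the DFA on short strings; one disagreement eliminates an option:
  (A) 0(0|1)*: on '0' the DFA goes s0 → s0 and rejects (s0 ∉ Accept), but the regex matches it → eliminate
  (B) 1*(01*01*)*: on ε the DFA stays in s0 and rejects (s0 ∉ Accept), but the regex matches it → eliminate
  (C) (0|1)*1: agrees with the DFA on every string of length ≤ 6
  (D) (0*10*)(0*10*0*10*)*: on '10' the DFA goes s0 → s1 → s0 and rejects (s0 ∉ Accept), but the regex matches it → eliminate
Only (C) is consistent with the DFA.
(C) (0|1)*1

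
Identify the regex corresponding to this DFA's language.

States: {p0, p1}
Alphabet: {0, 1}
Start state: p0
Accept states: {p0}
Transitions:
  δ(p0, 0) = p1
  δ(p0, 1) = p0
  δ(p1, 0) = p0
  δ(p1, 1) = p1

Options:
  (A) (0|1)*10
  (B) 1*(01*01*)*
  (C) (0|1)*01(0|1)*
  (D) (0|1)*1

Check each option against the DFA on short strings; one disagreement eliminates an option:
  (A) (0|1)*10: on ε the DFA stays in p0 and accepts (p0 ∈ Accept), but the regex does not match it → eliminate
  (B) 1*(01*01*)*: agrees with the DFA on every string of length ≤ 6
  (C) (0|1)*01(0|1)*: on ε the DFA stays in p0 and accepts (p0 ∈ Accept), but the regex does not match it → eliminate
  (D) (0|1)*1: on ε the DFA stays in p0 and accepts (p0 ∈ Accept), but the regex does not match it → eliminate
Only (B) is consistent with the DFA.
(B) 1*(01*01*)*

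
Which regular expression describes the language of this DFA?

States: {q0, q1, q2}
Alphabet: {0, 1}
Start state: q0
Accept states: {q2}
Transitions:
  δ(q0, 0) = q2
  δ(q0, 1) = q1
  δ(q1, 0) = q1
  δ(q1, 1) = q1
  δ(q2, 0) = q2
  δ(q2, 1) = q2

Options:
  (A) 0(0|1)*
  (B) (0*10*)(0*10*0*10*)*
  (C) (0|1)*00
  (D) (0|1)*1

Check each option against the DFA on short strings; one disagreement eliminates an option:
  (A) 0(0|1)*: agrees with the DFA on every string of length ≤ 6
  (B) (0*10*)(0*10*0*10*)*: on '0' the DFA goes q0 → q2 and accepts (q2 ∈ Accept), but the regex does not match it → eliminate
  (C) (0|1)*00: on '0' the DFA goes q0 → q2 and accepts (q2 ∈ Accept), but the regex does not match it → eliminate
  (D) (0|1)*1: on '0' the DFA goes q0 → q2 and accepts (q2 ∈ Accept), but the regex does not match it → eliminate
Only (A) is consistent with the DFA.
(A) 0(0|1)*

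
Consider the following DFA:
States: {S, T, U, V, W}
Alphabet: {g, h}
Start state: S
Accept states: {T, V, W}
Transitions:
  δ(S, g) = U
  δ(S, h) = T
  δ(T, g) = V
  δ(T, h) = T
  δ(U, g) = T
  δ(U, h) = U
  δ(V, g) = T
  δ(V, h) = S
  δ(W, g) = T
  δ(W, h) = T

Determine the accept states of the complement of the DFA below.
Complement accept states = All states \ Original accept states
= {S, T, U, V, W} \ {T, V, W}
{S, U}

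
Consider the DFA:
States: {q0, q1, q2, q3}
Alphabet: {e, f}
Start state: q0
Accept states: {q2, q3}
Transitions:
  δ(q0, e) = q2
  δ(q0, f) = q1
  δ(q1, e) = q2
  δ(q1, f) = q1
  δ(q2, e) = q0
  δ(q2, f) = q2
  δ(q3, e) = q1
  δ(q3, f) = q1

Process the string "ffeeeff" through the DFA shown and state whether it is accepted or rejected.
Processing string "ffeeeff":
  q0 --f--> q1
  q1 --f--> q1
  q1 --e--> q2
  q2 --e--> q0
  q0 --e--> q2
  q2 --f--> q2
  q2 --f--> q2
Final state: q2
Accept states: {q2, q3}
Yes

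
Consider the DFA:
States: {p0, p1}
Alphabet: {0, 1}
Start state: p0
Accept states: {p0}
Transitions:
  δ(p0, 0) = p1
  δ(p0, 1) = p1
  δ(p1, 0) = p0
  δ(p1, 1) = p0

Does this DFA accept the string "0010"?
Processing string "0010":
  p0 --0--> p1
  p1 --0--> p0
  p0 --1--> p1
  p1 --0--> p0
Final state: p0
Accept states: {p0}
Yes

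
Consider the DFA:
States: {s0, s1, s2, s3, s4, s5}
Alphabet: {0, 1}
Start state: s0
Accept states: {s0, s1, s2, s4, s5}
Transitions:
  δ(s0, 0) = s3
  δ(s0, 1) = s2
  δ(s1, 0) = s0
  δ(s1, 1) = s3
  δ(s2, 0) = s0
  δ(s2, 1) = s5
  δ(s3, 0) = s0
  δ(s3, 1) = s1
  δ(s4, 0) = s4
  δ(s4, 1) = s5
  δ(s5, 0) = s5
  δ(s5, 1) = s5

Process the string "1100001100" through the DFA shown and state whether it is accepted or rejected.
Processing string "1100001100":
  s0 --1--> s2
  s2 --1--> s5
  s5 --0--> s5
  s5 --0--> s5
  s5 --0--> s5
  s5 --0--> s5
  s5 --1--> s5
  s5 --1--> s5
  s5 --0--> s5
  s5 --0--> s5
Final state: s5
Accept states: {s0, s1, s2, s4, s5}
Yes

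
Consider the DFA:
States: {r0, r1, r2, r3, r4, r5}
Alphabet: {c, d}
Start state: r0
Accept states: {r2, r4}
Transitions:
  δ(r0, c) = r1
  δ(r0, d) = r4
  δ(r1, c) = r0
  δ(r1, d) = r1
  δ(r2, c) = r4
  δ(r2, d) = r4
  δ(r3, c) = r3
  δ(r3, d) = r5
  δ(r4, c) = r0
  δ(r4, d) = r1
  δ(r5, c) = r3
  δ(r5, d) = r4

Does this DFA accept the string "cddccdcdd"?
Processing string "cddccdcdd":
  r0 --c--> r1
  r1 --d--> r1
  r1 --d--> r1
  r1 --c--> r0
  r0 --c--> r1
  r1 --d--> r1
  r1 --c--> r0
  r0 --d--> r4
  r4 --d--> r1
Final state: r1
Accept states: {r2, r4}
No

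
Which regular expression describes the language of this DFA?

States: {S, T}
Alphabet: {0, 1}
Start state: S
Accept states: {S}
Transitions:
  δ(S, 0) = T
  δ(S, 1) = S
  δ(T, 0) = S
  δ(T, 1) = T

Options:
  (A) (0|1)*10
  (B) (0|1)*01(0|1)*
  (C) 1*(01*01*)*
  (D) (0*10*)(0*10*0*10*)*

Check each option against the DFA on short strings; one disagreement eliminates an option:
  (A) (0|1)*10: on ε the DFA stays in S and accepts (S ∈ Accept), but the regex does not match it → eliminate
  (B) (0|1)*01(0|1)*: on ε the DFA stays in S and accepts (S ∈ Accept), but the regex does not match it → eliminate
  (C) 1*(01*01*)*: agrees with the DFA on every string of length ≤ 6
  (D) (0*10*)(0*10*0*10*)*: on ε the DFA stays in S and accepts (S ∈ Accept), but the regex does not match it → eliminate
Only (C) is consistent with the DFA.
(C) 1*(01*01*)*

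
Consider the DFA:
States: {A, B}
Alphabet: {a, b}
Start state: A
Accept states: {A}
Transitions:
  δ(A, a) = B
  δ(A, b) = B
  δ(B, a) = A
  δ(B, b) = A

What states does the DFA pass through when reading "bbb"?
read 'b': A → B
  read 'b': B → A
  read 'b': A → B
A -> B -> A -> B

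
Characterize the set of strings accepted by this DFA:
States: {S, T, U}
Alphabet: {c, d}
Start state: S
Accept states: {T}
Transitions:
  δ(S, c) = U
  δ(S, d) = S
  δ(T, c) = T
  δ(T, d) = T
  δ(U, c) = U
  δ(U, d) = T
Testing a few strings:
  'c' → reject
  'dcdc' → accept
  'ddcd' → accept
  'dcd' → accept
State roles: S=no c seen yet; T=substring cd seen; U=seen a c, waiting for d
All strings over {c,d} containing the substring cd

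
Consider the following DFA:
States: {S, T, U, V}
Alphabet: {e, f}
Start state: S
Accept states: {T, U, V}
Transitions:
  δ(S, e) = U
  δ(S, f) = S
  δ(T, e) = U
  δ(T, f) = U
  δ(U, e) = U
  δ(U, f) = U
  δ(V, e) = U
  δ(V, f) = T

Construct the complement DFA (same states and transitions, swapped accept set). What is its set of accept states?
Complement accept states = All states \ Original accept states
= {S, T, U, V} \ {T, U, V}
{S}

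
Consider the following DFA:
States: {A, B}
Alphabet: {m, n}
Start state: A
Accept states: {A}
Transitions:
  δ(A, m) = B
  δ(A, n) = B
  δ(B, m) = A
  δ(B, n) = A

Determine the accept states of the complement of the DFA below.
Complement accept states = All states \ Original accept states
= {A, B} \ {A}
{B}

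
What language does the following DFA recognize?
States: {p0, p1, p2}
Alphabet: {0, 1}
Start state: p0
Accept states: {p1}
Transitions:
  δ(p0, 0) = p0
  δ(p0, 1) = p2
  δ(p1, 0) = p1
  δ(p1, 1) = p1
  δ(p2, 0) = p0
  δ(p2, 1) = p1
Testing a few strings:
  '0' → reject
  '100' → reject
  '110' → accept
  '0110' → accept
State roles: p0=no progress toward 11; p1=substring 11 seen; p2=one trailing 1
All binary strings containing the substring 11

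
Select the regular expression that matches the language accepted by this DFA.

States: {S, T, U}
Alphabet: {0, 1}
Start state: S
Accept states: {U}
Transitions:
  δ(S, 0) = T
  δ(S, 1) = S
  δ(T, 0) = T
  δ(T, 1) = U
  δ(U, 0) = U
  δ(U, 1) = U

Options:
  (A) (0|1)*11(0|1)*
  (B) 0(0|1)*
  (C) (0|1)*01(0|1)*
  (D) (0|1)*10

Check each option against the DFA on short strings; one disagreement eliminates an option:
  (A) (0|1)*11(0|1)*: on '01' the DFA goes S → T → U and accepts (U ∈ Accept), but the regex does not match it → eliminate
  (B) 0(0|1)*: on '0' the DFA goes S → T and rejects (T ∉ Accept), but the regex matches it → eliminate
  (C) (0|1)*01(0|1)*: agrees with the DFA on every string of length ≤ 6
  (D) (0|1)*10: on '01' the DFA goes S → T → U and accepts (U ∈ Accept), but the regex does not match it → eliminate
Only (C) is consistent with the DFA.
(C) (0|1)*01(0|1)*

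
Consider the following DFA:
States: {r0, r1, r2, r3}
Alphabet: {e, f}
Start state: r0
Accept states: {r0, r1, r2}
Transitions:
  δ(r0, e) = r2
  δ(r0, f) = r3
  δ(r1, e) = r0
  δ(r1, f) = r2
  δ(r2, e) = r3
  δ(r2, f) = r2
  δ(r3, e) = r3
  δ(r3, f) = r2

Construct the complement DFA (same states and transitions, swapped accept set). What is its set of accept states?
Complement accept states = All states \ Original accept states
= {r0, r1, r2, r3} \ {r0, r1, r2}
{r3}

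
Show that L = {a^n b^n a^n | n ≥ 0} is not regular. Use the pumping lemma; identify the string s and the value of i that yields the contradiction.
Assume L is regular with pumping length p. Idea: pumping the first a-block unbalances it against the other two.
Choose s = a^p b^p a^p ∈ L (|s| = 3p ≥ p). By the pumping lemma, s = xyz with |xy| ≤ p, |y| > 0, so y = a^k with k ≥ 1, inside the first a-block. Then xy²z = a^(p+k) b^p a^p. The first block has length p+k ≠ p, so the three block lengths are no longer equal and xy²z ∉ L.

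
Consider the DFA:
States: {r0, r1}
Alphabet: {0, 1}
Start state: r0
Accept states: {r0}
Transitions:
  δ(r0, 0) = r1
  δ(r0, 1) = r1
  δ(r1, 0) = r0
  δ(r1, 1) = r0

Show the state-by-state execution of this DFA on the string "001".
read '0': r0 → r1
  read '0': r1 → r0
  read '1': r0 → r1
r0 -> r1 -> r0 -> r1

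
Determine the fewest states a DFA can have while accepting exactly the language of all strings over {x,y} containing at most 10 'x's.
By Myhill–Nerode, count the distinguishable equivalence classes: 12 classes — having seen 0, 1, …, 10, or >10 copies of 'x'; counts 0 through 10 are accepting and >10 is dead.
12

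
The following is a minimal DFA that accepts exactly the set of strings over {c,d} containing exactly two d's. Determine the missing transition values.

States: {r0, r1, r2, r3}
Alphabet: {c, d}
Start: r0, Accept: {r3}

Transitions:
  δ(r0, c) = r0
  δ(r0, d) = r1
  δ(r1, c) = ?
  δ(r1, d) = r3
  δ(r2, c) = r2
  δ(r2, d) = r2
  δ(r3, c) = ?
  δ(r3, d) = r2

From the language and accept set, identify what each state tracks — r0: zero d's; r1: one d; r2: ≥ three d's (dead); r3: two d's.
Each missing δ(q, a) is the state matching the new tracked value after reading a.
δ(r1, c) = r1; δ(r3, c) = r3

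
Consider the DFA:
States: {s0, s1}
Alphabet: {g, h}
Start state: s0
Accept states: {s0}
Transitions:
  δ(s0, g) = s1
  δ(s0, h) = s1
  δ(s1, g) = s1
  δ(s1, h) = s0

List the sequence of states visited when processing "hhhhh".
read 'h': s0 → s1
  read 'h': s1 → s0
  read 'h': s0 → s1
  read 'h': s1 → s0
  read 'h': s0 → s1
s0 -> s1 -> s0 -> s1 -> s0 -> s1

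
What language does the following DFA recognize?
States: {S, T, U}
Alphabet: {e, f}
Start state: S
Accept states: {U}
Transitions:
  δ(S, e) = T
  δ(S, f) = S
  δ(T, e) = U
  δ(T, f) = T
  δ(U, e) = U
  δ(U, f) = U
Testing a few strings:
  'fef' → reject
  'ef' → reject
  'f' → reject
  'ff' → reject
State roles: S=zero e's seen; T=one e seen; U=≥ two e's seen
All strings over {e,f} containing at least two e's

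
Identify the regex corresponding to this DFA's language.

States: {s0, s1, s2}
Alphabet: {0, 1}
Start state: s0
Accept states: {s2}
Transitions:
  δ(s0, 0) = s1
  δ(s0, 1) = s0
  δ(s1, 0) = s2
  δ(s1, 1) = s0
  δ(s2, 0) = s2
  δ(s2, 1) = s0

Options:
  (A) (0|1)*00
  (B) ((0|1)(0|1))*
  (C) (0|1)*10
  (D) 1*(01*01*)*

Check each option against the DFA on short strings; one disagreement eliminates an option:
  (A) (0|1)*00: agrees with the DFA on every string of length ≤ 6
  (B) ((0|1)(0|1))*: on ε the DFA stays in s0 and rejects (s0 ∉ Accept), but the regex matches it → eliminate
  (C) (0|1)*10: on '00' the DFA goes s0 → s1 → s2 and accepts (s2 ∈ Accept), but the regex does not match it → eliminate
  (D) 1*(01*01*)*: on ε the DFA stays in s0 and rejects (s0 ∉ Accept), but the regex matches it → eliminate
Only (A) is consistent with the DFA.
(A) (0|1)*00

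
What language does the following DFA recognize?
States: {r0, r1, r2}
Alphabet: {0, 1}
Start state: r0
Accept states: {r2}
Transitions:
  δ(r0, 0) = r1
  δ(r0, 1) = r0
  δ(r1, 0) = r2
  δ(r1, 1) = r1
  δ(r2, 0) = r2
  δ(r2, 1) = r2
Testing a few strings:
  '1' → reject
  '0001' → accept
  '101' → reject
  '0' → reject
State roles: r0=zero 0's seen; r1=one 0 seen; r2=≥ two 0's seen
All binary strings containing at least two 0's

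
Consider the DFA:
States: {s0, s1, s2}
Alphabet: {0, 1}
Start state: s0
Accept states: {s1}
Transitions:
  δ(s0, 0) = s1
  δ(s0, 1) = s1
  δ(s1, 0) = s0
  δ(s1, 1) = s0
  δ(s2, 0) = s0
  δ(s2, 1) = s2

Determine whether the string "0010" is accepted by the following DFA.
Processing string "0010":
  s0 --0--> s1
  s1 --0--> s0
  s0 --1--> s1
  s1 --0--> s0
Final state: s0
Accept states: {s1}
No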